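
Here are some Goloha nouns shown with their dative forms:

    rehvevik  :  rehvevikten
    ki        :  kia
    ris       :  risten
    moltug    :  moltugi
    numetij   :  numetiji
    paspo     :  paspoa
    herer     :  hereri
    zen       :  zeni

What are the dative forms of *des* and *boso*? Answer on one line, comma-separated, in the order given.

The pattern is voicing of the final sound: -ten when the stem ends in a voiceless consonant (*rehvevik*, *ris*); -i when the stem ends in a voiced consonant (*moltug*, *numetij*, *herer*, *zen*); -a when the stem ends in a vowel (*ki*, *paspo*).
*des* — final sound /s/ (a voiceless consonant) → -ten → *desten*.
*boso* — final sound /o/ (a vowel) → -a → *bosoa*.

desten, bosoa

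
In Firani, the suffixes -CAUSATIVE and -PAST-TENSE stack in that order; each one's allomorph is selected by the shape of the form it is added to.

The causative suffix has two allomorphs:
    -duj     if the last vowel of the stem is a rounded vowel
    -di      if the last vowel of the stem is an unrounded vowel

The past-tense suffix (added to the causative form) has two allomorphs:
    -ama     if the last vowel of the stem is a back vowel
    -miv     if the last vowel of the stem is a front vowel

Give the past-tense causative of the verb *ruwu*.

ruwudujama

Since the last vowel of *ruwu* is /u/ (a rounded vowel), it takes -duj, giving *ruwuduj*.
The causative form *ruwuduj* — last vowel /u/ (a back vowel) → -ama → *ruwudujama*.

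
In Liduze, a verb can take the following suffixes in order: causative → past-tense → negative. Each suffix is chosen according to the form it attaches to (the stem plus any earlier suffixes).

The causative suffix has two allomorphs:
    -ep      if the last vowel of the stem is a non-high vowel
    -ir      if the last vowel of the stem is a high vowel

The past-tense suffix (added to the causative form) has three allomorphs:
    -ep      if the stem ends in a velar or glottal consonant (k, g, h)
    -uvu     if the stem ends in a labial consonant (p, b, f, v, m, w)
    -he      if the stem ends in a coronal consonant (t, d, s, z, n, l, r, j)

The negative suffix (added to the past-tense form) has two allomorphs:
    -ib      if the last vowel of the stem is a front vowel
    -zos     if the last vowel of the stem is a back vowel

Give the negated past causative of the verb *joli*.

*joli* — last vowel /i/ (a high vowel) → -ir → *joliir*.
Since the final consonant of the causative form *joliir* is /r/ (coronal), it takes -he, giving *joliirhe*.
The past-tense form *joliirhe*: last vowel = /e/, a front vowel → -ib → *joliirheib*.

joliirheib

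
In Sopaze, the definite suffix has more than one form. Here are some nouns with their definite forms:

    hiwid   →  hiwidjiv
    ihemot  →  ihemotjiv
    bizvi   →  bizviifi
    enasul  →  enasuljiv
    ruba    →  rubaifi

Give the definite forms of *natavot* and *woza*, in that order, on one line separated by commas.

The alternation tracks the final sound of the stem — -jiv when the stem ends in a consonant (*hiwid*, *ihemot*, *enasul*); -ifi when the stem ends in a vowel (*bizvi*, *ruba*).
The final sound of *natavot* is /t/, which is a consonant, so the suffix is -jiv, giving *natavotjiv*.
Since the final sound of *woza* is /a/ (a vowel), it takes -ifi, giving *wozaifi*.

natavotjiv, wozaifi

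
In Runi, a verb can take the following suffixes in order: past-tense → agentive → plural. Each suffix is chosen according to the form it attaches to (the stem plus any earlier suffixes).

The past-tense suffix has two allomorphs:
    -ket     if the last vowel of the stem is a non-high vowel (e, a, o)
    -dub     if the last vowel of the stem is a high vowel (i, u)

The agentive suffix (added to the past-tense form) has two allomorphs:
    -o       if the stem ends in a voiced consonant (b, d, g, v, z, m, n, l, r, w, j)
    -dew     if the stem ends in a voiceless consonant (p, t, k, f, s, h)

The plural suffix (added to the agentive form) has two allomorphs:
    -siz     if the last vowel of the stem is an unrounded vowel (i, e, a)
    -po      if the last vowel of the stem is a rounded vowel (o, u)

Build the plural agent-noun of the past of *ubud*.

ubuddubopo

Since the last vowel of *ubud* is /u/ (a high vowel), it takes -dub, giving *ubuddub*.
The past-tense form *ubuddub*: final consonant = /b/, voiced → -o → *ubuddubo*.
The agentive form *ubuddubo*: last vowel = /o/, a rounded vowel → -po → *ubuddubopo*.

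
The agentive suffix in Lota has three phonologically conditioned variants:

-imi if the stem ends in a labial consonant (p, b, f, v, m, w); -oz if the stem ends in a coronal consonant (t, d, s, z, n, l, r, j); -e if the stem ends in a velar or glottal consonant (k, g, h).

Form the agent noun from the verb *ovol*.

*ovol* — final consonant /l/ (coronal) → -oz → *ovoloz*.

ovoloz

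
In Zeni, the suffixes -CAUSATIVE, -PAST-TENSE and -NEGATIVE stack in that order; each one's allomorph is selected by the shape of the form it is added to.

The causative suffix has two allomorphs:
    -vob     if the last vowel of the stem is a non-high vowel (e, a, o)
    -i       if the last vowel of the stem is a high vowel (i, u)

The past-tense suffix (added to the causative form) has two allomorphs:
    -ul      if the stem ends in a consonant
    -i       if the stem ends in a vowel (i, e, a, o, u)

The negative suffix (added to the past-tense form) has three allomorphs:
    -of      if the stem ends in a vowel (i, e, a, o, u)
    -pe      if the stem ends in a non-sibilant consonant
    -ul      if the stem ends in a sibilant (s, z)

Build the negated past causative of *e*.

evobulpe

*e* — last vowel /e/ (a non-high vowel) → -vob → *evob*.
Since the final sound of the causative form *evob* is /b/ (a consonant), it takes -ul, giving *evobul*.
The past-tense form *evobul* — final sound /l/ (a non-sibilant consonant) → -pe → *evobulpe*.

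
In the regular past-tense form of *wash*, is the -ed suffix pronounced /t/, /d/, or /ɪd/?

The stem *wash* ends in a voiceless consonant other than /t/.
The -ed suffix is realized as /ɪd/ after /t, d/; as /t/ after other voiceless consonants; and as /d/ after other voiced sounds.
So -ed on *wash* is pronounced /t/.

/t/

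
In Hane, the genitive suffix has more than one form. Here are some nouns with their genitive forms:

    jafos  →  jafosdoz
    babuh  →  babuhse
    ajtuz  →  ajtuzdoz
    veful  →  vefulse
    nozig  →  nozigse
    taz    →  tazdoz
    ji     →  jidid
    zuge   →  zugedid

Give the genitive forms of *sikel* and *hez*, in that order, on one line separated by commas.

The alternation tracks the final sound of the stem — -doz when the stem ends in a sibilant (*jafos*, *ajtuz*, *taz*); -se when the stem ends in a non-sibilant consonant (*babuh*, *veful*, *nozig*); -did when the stem ends in a vowel (*ji*, *zuge*).
Since the final sound of *sikel* is /l/ (a non-sibilant consonant), it takes -se, giving *sikelse*.
The final sound of *hez* is /z/, which is a sibilant, so the suffix is -doz, giving *hezdoz*.

sikelse, hezdoz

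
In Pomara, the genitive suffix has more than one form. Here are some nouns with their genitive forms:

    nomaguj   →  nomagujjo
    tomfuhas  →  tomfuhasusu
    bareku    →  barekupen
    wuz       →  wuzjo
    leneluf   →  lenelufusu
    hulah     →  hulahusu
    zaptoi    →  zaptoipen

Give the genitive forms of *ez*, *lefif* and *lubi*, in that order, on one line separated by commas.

The suffix is conditioned by the final sound: -usu when the stem ends in a voiceless consonant (*tomfuhas*, *leneluf*, *hulah*); -jo when the stem ends in a voiced consonant (*nomaguj*, *wuz*); -pen when the stem ends in a vowel (*bareku*, *zaptoi*).
*ez*: final sound = /z/, a voiced consonant → -jo → *ezjo*.
*lefif*: final sound = /f/, a voiceless consonant → -usu → *lefifusu*.
Since the final sound of *lubi* is /i/ (a vowel), it takes -pen, giving *lubipen*.

ezjo, lefifusu, lubipen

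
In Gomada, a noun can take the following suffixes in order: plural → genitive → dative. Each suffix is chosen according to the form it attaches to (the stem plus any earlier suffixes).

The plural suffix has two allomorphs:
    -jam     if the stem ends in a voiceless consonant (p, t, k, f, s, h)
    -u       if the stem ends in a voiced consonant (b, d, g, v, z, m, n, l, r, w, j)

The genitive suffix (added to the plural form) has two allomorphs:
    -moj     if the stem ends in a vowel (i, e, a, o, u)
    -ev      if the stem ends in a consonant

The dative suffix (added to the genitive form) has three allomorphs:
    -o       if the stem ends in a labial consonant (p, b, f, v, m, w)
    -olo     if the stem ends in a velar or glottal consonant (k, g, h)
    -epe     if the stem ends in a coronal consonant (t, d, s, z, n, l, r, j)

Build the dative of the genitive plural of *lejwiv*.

*lejwiv* — final consonant /v/ (voiced) → -u → *lejwivu*.
The plural form *lejwivu* — final sound /u/ (a vowel) → -moj → *lejwivumoj*.
Since the final consonant of the genitive form *lejwivumoj* is /j/ (coronal), it takes -epe, giving *lejwivumojepe*.

lejwivumojepe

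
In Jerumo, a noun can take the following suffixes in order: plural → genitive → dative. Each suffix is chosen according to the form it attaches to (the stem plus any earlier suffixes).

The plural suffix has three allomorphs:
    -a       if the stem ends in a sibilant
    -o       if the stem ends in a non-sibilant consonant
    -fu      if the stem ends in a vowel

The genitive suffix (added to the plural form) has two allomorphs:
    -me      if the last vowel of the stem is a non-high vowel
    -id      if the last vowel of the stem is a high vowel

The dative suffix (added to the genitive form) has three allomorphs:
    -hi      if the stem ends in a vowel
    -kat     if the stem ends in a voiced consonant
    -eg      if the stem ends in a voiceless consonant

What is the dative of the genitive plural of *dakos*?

Since the final sound of *dakos* is /s/ (a sibilant), it takes -a, giving *dakosa*.
Since the last vowel of the plural form *dakosa* is /a/ (a non-high vowel), it takes -me, giving *dakosame*.
The genitive form *dakosame* — final sound /e/ (a vowel) → -hi → *dakosamehi*.

dakosamehi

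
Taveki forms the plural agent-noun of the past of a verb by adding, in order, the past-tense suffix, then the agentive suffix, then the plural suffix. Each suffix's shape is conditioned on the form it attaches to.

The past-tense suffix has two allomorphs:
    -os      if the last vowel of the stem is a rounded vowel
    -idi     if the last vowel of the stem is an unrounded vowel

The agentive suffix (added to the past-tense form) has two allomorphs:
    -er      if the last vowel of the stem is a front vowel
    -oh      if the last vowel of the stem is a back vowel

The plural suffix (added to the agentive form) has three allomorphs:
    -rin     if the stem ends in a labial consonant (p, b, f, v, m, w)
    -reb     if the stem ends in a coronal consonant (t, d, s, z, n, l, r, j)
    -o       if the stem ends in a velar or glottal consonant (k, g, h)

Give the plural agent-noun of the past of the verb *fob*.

fobosoho

*fob* — last vowel /o/ (a rounded vowel) → -os → *fobos*.
The past-tense form *fobos*: last vowel = /o/, a back vowel → -oh → *fobosoh*.
Since the final consonant of the agentive form *fobosoh* is /h/ (velar/glottal), it takes -o, giving *fobosoho*.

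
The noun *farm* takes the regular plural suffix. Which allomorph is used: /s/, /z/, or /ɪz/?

/z/

The stem *farm* ends in a voiced non-sibilant sound.
The plural suffix surfaces as /ɪz/ after sibilants, /s/ after other voiceless consonants, and /z/ after other voiced sounds.
So the plural -s on *farm* is pronounced /z/.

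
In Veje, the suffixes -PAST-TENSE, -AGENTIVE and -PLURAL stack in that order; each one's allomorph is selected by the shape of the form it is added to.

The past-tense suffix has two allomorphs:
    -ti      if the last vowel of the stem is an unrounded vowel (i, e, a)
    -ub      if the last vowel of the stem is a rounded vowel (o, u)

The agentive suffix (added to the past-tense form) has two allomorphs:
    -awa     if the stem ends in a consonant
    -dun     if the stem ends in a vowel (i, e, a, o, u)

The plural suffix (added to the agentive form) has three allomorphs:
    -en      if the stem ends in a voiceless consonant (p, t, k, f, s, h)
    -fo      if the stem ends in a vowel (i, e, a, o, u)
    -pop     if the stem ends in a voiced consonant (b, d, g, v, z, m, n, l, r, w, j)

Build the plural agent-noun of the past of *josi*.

jositidunpop

The last vowel of *josi* is /i/, which is an unrounded vowel, so the past-tense suffix is -ti, giving *jositi*.
The final sound of the past-tense form *jositi* is /i/, which is a vowel, so the agentive suffix is -dun, giving *jositidun*.
Since the final sound of the agentive form *jositidun* is /n/ (a voiced consonant), it takes -pop, giving *jositidunpop*.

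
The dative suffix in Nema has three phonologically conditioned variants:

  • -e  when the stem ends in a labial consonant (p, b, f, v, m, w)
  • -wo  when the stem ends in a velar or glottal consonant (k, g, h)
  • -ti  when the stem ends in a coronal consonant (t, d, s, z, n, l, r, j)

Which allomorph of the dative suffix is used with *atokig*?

*atokig*: final consonant = /g/, velar/glottal → -wo.

-wo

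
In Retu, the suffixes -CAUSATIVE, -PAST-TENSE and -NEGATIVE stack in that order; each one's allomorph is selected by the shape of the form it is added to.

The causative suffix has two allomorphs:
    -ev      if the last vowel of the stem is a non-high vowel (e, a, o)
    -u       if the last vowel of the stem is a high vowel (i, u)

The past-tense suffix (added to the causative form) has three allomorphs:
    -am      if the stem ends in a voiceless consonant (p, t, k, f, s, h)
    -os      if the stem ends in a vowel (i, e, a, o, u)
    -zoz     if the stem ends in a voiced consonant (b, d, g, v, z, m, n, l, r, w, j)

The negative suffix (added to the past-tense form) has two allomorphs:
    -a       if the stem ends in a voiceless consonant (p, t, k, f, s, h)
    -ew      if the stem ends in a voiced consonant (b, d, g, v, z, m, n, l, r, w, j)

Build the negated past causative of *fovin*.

fovinuosa

*fovin*: last vowel = /i/, a high vowel → -u → *fovinu*.
The causative form *fovinu*: final sound = /u/, a vowel → -os → *fovinuos*.
The past-tense form *fovinuos*: final consonant = /s/, voiceless → -a → *fovinuosa*.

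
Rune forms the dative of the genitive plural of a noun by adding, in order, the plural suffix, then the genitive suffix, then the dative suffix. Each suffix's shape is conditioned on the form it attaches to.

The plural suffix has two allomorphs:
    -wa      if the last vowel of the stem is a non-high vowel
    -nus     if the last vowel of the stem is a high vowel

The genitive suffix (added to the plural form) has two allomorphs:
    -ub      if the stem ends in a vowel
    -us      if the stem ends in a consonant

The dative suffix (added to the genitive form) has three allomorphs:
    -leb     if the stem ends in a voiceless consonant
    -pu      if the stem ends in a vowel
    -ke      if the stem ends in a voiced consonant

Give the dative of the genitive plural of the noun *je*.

*je* — last vowel /e/ (a non-high vowel) → -wa → *jewa*.
Since the final sound of the plural form *jewa* is /a/ (a vowel), it takes -ub, giving *jewaub*.
The final sound of the genitive form *jewaub* is /b/, which is a voiced consonant, so the dative suffix is -ke, giving *jewaubke*.

jewaubke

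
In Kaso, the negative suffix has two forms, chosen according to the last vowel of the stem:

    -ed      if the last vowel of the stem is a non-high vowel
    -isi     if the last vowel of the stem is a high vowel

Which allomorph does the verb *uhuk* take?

Since the last vowel of *uhuk* is /u/ (a high vowel), it takes -isi.

-isi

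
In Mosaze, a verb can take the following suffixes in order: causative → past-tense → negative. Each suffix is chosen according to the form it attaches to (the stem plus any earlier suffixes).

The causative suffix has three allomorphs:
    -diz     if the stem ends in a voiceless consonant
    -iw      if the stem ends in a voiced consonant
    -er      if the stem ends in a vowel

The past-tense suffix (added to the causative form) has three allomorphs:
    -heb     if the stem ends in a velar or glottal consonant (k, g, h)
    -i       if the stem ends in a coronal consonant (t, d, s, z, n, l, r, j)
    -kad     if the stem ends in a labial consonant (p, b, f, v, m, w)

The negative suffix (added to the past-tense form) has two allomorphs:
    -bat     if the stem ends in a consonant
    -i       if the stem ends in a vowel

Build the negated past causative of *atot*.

*atot* — final sound /t/ (a voiceless consonant) → -diz → *atotdiz*.
The final consonant of the causative form *atotdiz* is /z/, which is coronal, so the past-tense suffix is -i, giving *atotdizi*.
The past-tense form *atotdizi*: final sound = /i/, a vowel → -i → *atotdizii*.

atotdizii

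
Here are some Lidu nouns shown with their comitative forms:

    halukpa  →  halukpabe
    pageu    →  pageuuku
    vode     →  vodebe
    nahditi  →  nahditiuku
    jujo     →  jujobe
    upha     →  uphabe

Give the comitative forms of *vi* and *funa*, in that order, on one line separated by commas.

The alternation tracks the last vowel of the stem — -uku when the last vowel of the stem is a high vowel (*pageu*, *nahditi*); -be when the last vowel of the stem is a non-high vowel (*halukpa*, *vode*, *jujo*, *upha*).
The last vowel of *vi* is /i/, which is a high vowel, so the suffix is -uku, giving *viuku*.
Since the last vowel of *funa* is /a/ (a non-high vowel), it takes -be, giving *funabe*.

viuku, funabe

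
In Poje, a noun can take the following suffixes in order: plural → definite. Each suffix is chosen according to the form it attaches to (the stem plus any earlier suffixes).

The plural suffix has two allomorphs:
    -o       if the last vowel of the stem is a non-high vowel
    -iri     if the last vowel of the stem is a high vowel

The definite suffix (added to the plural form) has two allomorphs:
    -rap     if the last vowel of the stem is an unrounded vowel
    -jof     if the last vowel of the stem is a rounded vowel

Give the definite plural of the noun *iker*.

Since the last vowel of *iker* is /e/ (a non-high vowel), it takes -o, giving *ikero*.
The plural form *ikero* — last vowel /o/ (a rounded vowel) → -jof → *ikerojof*.

ikerojof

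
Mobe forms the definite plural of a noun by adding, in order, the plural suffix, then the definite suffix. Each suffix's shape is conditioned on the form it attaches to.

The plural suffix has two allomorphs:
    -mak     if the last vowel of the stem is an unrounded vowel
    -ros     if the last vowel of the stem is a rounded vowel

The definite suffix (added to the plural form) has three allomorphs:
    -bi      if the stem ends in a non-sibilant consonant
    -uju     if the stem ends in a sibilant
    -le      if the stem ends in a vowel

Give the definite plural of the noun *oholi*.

Since the last vowel of *oholi* is /i/ (an unrounded vowel), it takes -mak, giving *oholimak*.
Since the final sound of the plural form *oholimak* is /k/ (a non-sibilant consonant), it takes -bi, giving *oholimakbi*.

oholimakbi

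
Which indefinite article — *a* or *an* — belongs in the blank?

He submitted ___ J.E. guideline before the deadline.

a

The indefinite article is chosen by the initial *sound* of the following word, not its spelling.
The initialism *J.E.* is read letter by letter; the first letter, J, is pronounced /dʒeɪ/, which begins with a consonant sound.
So the article is *a*: He submitted a J.E. guideline before the deadline.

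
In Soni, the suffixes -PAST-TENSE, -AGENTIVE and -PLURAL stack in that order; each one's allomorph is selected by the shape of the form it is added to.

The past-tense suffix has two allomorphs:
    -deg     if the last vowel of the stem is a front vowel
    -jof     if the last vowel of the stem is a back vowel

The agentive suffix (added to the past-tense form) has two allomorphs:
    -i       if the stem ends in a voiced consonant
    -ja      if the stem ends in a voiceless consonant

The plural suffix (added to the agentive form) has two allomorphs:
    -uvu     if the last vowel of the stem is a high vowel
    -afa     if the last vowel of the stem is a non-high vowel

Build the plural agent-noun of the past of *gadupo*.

*gadupo* — last vowel /o/ (a back vowel) → -jof → *gadupojof*.
The past-tense form *gadupojof* — final consonant /f/ (voiceless) → -ja → *gadupojofja*.
The last vowel of the agentive form *gadupojofja* is /a/, which is a non-high vowel, so the plural suffix is -afa, giving *gadupojofjaafa*.

gadupojofjaafa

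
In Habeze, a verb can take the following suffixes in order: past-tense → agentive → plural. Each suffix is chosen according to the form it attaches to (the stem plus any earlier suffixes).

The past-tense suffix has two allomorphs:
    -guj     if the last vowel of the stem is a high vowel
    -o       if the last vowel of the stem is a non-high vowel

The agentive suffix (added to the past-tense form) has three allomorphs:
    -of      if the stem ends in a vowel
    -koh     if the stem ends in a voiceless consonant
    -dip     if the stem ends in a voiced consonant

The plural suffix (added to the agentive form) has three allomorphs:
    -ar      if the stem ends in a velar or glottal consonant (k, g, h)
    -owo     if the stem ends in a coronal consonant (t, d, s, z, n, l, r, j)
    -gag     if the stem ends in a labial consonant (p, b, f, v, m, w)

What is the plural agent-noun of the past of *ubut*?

ubutgujdipgag

Since the last vowel of *ubut* is /u/ (a high vowel), it takes -guj, giving *ubutguj*.
The final sound of the past-tense form *ubutguj* is /j/, which is a voiced consonant, so the agentive suffix is -dip, giving *ubutgujdip*.
The final consonant of the agentive form *ubutgujdip* is /p/, which is labial, so the plural suffix is -gag, giving *ubutgujdipgag*.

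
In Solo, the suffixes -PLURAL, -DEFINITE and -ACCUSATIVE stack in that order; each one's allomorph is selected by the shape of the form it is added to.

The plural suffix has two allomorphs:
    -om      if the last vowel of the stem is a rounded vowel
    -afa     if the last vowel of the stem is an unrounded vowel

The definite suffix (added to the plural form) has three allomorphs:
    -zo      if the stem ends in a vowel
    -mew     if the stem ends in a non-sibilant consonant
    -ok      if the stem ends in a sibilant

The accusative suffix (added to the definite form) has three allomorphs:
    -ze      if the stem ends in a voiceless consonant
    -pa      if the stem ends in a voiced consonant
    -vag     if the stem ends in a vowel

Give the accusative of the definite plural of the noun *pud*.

The last vowel of *pud* is /u/, which is a rounded vowel, so the plural suffix is -om, giving *pudom*.
Since the final sound of the plural form *pudom* is /m/ (a non-sibilant consonant), it takes -mew, giving *pudommew*.
The final sound of the definite form *pudommew* is /w/, which is a voiced consonant, so the accusative suffix is -pa, giving *pudommewpa*.

pudommewpa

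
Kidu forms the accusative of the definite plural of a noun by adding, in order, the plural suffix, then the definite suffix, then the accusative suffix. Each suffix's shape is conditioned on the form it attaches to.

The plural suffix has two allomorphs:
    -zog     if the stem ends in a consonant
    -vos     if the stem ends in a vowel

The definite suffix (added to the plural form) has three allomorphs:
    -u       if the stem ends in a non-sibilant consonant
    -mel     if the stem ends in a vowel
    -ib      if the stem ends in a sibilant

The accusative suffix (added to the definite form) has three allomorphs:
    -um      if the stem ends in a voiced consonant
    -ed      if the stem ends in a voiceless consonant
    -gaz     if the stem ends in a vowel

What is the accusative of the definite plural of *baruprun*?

*baruprun* — final sound /n/ (a consonant) → -zog → *baruprunzog*.
The plural form *baruprunzog* — final sound /g/ (a non-sibilant consonant) → -u → *baruprunzogu*.
The definite form *baruprunzogu* — final sound /u/ (a vowel) → -gaz → *baruprunzogugaz*.

baruprunzogugaz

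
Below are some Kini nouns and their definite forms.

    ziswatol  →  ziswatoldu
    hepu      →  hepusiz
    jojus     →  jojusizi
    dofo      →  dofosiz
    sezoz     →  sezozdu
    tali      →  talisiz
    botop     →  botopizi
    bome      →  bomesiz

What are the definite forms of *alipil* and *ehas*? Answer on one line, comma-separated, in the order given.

alipildu, ehasizi

The suffix is conditioned by the final sound: -izi when the stem ends in a voiceless consonant (*jojus*, *botop*); -du when the stem ends in a voiced consonant (*ziswatol*, *sezoz*); -siz when the stem ends in a vowel (*hepu*, *dofo*, *tali*, *bome*).
The final sound of *alipil* is /l/, which is a voiced consonant, so the suffix is -du, giving *alipildu*.
*ehas* — final sound /s/ (a voiceless consonant) → -izi → *ehasizi*.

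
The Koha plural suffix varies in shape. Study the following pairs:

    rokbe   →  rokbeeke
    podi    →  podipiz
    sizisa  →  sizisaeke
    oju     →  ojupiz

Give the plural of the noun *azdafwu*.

azdafwupiz

Looking at the last vowel of each stem: -piz when the last vowel of the stem is a high vowel (*podi*, *oju*); -eke when the last vowel of the stem is a non-high vowel (*rokbe*, *sizisa*).
*azdafwu*: last vowel = /u/, a high vowel → -piz → *azdafwupiz*.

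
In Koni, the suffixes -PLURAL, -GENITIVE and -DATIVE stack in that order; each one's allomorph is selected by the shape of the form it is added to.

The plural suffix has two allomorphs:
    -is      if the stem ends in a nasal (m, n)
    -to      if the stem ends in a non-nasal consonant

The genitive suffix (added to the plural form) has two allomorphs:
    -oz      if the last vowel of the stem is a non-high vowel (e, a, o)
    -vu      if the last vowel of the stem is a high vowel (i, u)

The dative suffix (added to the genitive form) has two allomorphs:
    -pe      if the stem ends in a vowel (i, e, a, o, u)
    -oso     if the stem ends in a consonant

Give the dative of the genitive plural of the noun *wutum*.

wutumisvupe

Since the final consonant of *wutum* is /m/ (a nasal), it takes -is, giving *wutumis*.
The plural form *wutumis* — last vowel /i/ (a high vowel) → -vu → *wutumisvu*.
Since the final sound of the genitive form *wutumisvu* is /u/ (a vowel), it takes -pe, giving *wutumisvupe*.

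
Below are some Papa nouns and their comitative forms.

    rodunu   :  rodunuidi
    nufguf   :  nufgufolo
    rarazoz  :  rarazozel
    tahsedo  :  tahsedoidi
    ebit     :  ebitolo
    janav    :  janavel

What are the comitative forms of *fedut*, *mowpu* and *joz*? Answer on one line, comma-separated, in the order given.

The suffix is conditioned by the final sound: -olo when the stem ends in a voiceless consonant (*nufguf*, *ebit*); -el when the stem ends in a voiced consonant (*rarazoz*, *janav*); -idi when the stem ends in a vowel (*rodunu*, *tahsedo*).
The final sound of *fedut* is /t/, which is a voiceless consonant, so the suffix is -olo, giving *fedutolo*.
*mowpu*: final sound = /u/, a vowel → -idi → *mowpuidi*.
*joz* — final sound /z/ (a voiced consonant) → -el → *jozel*.

fedutolo, mowpuidi, jozel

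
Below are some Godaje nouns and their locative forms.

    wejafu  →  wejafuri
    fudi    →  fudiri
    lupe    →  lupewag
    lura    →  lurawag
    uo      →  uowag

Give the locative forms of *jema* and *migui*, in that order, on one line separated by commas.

jemawag, miguiri

The suffix is conditioned by the last vowel: -ri when the last vowel of the stem is a high vowel (*wejafu*, *fudi*); -wag when the last vowel of the stem is a non-high vowel (*lupe*, *lura*, *uo*).
*jema*: last vowel = /a/, a non-high vowel → -wag → *jemawag*.
*migui*: last vowel = /i/, a high vowel → -ri → *miguiri*.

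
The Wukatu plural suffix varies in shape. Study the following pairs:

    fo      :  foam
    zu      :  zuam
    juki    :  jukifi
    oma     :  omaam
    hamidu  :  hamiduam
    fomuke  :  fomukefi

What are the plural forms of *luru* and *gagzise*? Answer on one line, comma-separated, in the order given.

The pattern is front/back vowel harmony: -fi when the last vowel of the stem is a front vowel (*juki*, *fomuke*); -am when the last vowel of the stem is a back vowel (*fo*, *zu*, *oma*, *hamidu*).
Since the last vowel of *luru* is /u/ (a back vowel), it takes -am, giving *luruam*.
*gagzise* — last vowel /e/ (a front vowel) → -fi → *gagzisefi*.

luruam, gagzisefi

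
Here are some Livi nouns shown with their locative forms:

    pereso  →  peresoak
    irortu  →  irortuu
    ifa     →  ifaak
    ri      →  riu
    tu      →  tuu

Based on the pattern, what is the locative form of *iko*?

The suffix is conditioned by the last vowel: -u when the last vowel of the stem is a high vowel (*irortu*, *ri*, *tu*); -ak when the last vowel of the stem is a non-high vowel (*pereso*, *ifa*).
Since the last vowel of *iko* is /o/ (a non-high vowel), it takes -ak, giving *ikoak*.

ikoak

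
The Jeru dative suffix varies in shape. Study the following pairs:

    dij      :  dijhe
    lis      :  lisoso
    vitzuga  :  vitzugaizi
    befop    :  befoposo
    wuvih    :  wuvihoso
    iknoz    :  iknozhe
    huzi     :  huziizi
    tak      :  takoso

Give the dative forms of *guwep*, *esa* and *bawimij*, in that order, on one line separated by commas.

Looking at the final sound of each stem: -oso when the stem ends in a voiceless consonant (*lis*, *befop*, *wuvih*, *tak*); -he when the stem ends in a voiced consonant (*dij*, *iknoz*); -izi when the stem ends in a vowel (*vitzuga*, *huzi*).
Since the final sound of *guwep* is /p/ (a voiceless consonant), it takes -oso, giving *guweposo*.
*esa*: final sound = /a/, a vowel → -izi → *esaizi*.
The final sound of *bawimij* is /j/, which is a voiced consonant, so the suffix is -he, giving *bawimijhe*.

guweposo, esaizi, bawimijhe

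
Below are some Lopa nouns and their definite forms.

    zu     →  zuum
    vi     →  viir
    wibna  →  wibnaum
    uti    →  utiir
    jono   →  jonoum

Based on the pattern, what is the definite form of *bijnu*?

bijnuum

Looking at the last vowel of each stem: -ir when the last vowel of the stem is a front vowel (*vi*, *uti*); -um when the last vowel of the stem is a back vowel (*zu*, *wibna*, *jono*).
*bijnu*: last vowel = /u/, a back vowel → -um → *bijnuum*.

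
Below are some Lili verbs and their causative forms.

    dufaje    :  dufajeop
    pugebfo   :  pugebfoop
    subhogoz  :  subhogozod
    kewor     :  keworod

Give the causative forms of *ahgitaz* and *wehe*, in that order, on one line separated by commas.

The alternation tracks the final sound of the stem — -od when the stem ends in a consonant (*subhogoz*, *kewor*); -op when the stem ends in a vowel (*dufaje*, *pugebfo*).
*ahgitaz* — final sound /z/ (a consonant) → -od → *ahgitazod*.
The final sound of *wehe* is /e/, which is a vowel, so the suffix is -op, giving *weheop*.

ahgitazod, weheop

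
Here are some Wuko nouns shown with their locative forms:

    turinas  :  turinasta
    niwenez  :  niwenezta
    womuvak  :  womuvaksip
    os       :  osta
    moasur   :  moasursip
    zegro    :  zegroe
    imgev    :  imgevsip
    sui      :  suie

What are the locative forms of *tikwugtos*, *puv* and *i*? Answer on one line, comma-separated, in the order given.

The suffix is conditioned by the final sound: -ta when the stem ends in a sibilant (*turinas*, *niwenez*, *os*); -sip when the stem ends in a non-sibilant consonant (*womuvak*, *moasur*, *imgev*); -e when the stem ends in a vowel (*zegro*, *sui*).
*tikwugtos* — final sound /s/ (a sibilant) → -ta → *tikwugtosta*.
*puv* — final sound /v/ (a non-sibilant consonant) → -sip → *puvsip*.
Since the final sound of *i* is /i/ (a vowel), it takes -e, giving *ie*.

tikwugtosta, puvsip, ie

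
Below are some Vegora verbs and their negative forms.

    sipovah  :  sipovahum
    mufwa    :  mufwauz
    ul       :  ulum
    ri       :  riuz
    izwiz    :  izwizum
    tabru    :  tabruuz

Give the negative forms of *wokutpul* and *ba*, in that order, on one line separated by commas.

wokutpulum, bauz

The pattern is consonant vs. vowel: -um when the stem ends in a consonant (*sipovah*, *ul*, *izwiz*); -uz when the stem ends in a vowel (*mufwa*, *ri*, *tabru*).
The final sound of *wokutpul* is /l/, which is a consonant, so the suffix is -um, giving *wokutpulum*.
The final sound of *ba* is /a/, which is a vowel, so the suffix is -uz, giving *bauz*.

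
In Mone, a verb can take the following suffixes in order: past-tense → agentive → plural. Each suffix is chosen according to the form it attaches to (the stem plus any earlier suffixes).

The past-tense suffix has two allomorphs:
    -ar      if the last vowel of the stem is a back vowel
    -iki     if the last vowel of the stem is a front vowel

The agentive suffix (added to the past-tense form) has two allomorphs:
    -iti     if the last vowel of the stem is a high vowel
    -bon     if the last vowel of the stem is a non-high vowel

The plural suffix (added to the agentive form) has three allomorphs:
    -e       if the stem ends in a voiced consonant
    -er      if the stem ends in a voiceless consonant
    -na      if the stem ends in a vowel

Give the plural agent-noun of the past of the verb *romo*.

romoarbone

The last vowel of *romo* is /o/, which is a back vowel, so the past-tense suffix is -ar, giving *romoar*.
The last vowel of the past-tense form *romoar* is /a/, which is a non-high vowel, so the agentive suffix is -bon, giving *romoarbon*.
The final sound of the agentive form *romoarbon* is /n/, which is a voiced consonant, so the plural suffix is -e, giving *romoarbone*.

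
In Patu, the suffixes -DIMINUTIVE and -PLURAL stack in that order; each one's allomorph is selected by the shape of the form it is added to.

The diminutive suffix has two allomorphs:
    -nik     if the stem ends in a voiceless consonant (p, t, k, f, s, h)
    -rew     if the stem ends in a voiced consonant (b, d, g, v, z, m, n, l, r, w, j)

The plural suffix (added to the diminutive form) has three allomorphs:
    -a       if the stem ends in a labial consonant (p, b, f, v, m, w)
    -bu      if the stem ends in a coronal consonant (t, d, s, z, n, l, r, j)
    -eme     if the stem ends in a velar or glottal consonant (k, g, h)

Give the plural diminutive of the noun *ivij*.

ivijrewa

The final consonant of *ivij* is /j/, which is voiced, so the diminutive suffix is -rew, giving *ivijrew*.
The diminutive form *ivijrew*: final consonant = /w/, labial → -a → *ivijrewa*.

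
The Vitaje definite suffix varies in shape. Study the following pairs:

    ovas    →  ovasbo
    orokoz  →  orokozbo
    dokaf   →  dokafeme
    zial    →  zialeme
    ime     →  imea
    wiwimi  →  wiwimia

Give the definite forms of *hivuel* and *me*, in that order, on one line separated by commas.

hivueleme, mea

Looking at the final sound of each stem: -bo when the stem ends in a sibilant (*ovas*, *orokoz*); -eme when the stem ends in a non-sibilant consonant (*dokaf*, *zial*); -a when the stem ends in a vowel (*ime*, *wiwimi*).
*hivuel*: final sound = /l/, a non-sibilant consonant → -eme → *hivueleme*.
*me* — final sound /e/ (a vowel) → -a → *mea*.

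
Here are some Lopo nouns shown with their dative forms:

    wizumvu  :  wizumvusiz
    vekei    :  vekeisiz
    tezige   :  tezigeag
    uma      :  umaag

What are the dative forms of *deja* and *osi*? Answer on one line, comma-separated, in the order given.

dejaag, osisiz

The suffix is conditioned by the last vowel: -siz when the last vowel of the stem is a high vowel (*wizumvu*, *vekei*); -ag when the last vowel of the stem is a non-high vowel (*tezige*, *uma*).
*deja* — last vowel /a/ (a non-high vowel) → -ag → *dejaag*.
The last vowel of *osi* is /i/, which is a high vowel, so the suffix is -siz, giving *osisiz*.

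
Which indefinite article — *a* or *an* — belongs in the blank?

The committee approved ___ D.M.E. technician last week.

The indefinite article is chosen by the initial *sound* of the following word, not its spelling.
The initialism *D.M.E.* is read letter by letter; the first letter, D, is pronounced /diː/, which begins with a consonant sound.
So the article is *a*: The committee approved a D.M.E. technician last week.

a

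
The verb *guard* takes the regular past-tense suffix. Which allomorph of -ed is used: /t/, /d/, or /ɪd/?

The stem *guard* ends in /t/ or /d/.
The -ed suffix is realized as /ɪd/ after /t, d/; as /t/ after other voiceless consonants; and as /d/ after other voiced sounds.
So -ed on *guard* is pronounced /ɪd/.

/ɪd/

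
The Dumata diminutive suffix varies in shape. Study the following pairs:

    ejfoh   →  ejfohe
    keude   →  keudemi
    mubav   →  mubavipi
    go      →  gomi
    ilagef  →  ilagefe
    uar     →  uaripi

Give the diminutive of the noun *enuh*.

enuhe

The suffix is conditioned by the final sound: -e when the stem ends in a voiceless consonant (*ejfoh*, *ilagef*); -ipi when the stem ends in a voiced consonant (*mubav*, *uar*); -mi when the stem ends in a vowel (*keude*, *go*).
*enuh*: final sound = /h/, a voiceless consonant → -e → *enuhe*.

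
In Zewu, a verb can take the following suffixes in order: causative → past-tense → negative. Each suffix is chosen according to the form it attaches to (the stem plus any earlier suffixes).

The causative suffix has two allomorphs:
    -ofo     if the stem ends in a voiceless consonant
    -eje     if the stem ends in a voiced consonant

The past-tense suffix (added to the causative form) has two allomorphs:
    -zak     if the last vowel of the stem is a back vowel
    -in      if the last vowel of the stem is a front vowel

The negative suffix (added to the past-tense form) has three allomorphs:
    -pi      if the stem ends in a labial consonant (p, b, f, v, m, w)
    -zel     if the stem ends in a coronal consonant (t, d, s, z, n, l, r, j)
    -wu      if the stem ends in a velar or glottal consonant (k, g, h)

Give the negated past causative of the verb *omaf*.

omafofozakwu

*omaf* — final consonant /f/ (voiceless) → -ofo → *omafofo*.
The causative form *omafofo* — last vowel /o/ (a back vowel) → -zak → *omafofozak*.
The past-tense form *omafofozak*: final consonant = /k/, velar/glottal → -wu → *omafofozakwu*.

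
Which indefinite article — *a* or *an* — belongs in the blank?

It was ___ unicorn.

a

The indefinite article is chosen by the initial *sound* of the following word, not its spelling.
*unicorn* begins with the sound /juː/ (u pronounced /juː/) — a consonant sound.
So the article is *a*: It was a unicorn.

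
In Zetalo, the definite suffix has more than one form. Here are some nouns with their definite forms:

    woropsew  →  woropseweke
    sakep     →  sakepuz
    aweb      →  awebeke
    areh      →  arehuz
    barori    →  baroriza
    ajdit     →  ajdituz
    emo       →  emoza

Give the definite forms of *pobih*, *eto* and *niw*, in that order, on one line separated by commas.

Looking at the final sound of each stem: -uz when the stem ends in a voiceless consonant (*sakep*, *areh*, *ajdit*); -eke when the stem ends in a voiced consonant (*woropsew*, *aweb*); -za when the stem ends in a vowel (*barori*, *emo*).
Since the final sound of *pobih* is /h/ (a voiceless consonant), it takes -uz, giving *pobihuz*.
*eto* — final sound /o/ (a vowel) → -za → *etoza*.
Since the final sound of *niw* is /w/ (a voiced consonant), it takes -eke, giving *niweke*.

pobihuz, etoza, niweke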